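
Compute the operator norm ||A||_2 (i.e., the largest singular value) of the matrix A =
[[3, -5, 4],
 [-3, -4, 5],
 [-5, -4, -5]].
||A||_2 ≈ 9.1548 (= sqrt(largest eigenvalue of A^T A))

||A||_2 = sigma_max(A) = sqrt(lambda_max(A^T A)). Form the symmetric matrix M = A^T A =
[[43, 17, 22],
 [17, 57, -20],
 [22, -20, 66]].
Its characteristic polynomial (trace, sum of principal 2x2 minors, determinant of M give the coefficients) is
  p(λ) = det(λ I - M) = λ^3 - 166λ^2 + 7878λ - 82944.
No integer candidate from the rational root theorem (±divisors of 82944) is a root, so the roots are irrational. The cubic discriminant is Δ = 3542810544 > 0, so there are three distinct real roots. p(14) = -2444 and p(15) = 1251 have opposite signs, so a root lies in (14, 15); Newton's method refines it to λ ≈ 14.6539. p(67) = 471 and p(68) = -392 have opposite signs, so a root lies in (67, 68); Newton's method refines it to λ ≈ 67.5352. p(83) = -857 and p(84) = 216 have opposite signs, so a root lies in (83, 84); Newton's method refines it to λ ≈ 83.8108. Check (Vieta): the three roots sum to 166, matching tr M = 166.
So the eigenvalues of A^T A are ≈ 14.6539, 67.5352, 83.8108 (all ≥ 0, as they must be for A^T A). The largest is λ_max ≈ 83.8108, hence ||A||_2 = sqrt(λ_max) ≈ 9.1548.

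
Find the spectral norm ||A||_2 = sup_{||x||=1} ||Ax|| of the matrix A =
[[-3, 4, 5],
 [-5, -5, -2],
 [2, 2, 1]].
||A||_2 ≈ 8.6166 (= sqrt(largest eigenvalue of A^T A))

||A||_2 = sigma_max(A) = sqrt(lambda_max(A^T A)). Form the symmetric matrix M = A^T A =
[[38, 17, -3],
 [17, 45, 32],
 [-3, 32, 30]].
Its characteristic polynomial (trace, sum of principal 2x2 minors, determinant of M give the coefficients) is
  p(λ) = det(λ I - M) = λ^3 - 113λ^2 + 2878λ - 49.
No integer candidate from the rational root theorem (±divisors of 49) is a root, so the roots are irrational. The cubic discriminant is Δ = 10415551297 > 0, so there are three distinct real roots. p(0) = -49 and p(1) = 2717 have opposite signs, so a root lies in (0, 1); Newton's method refines it to λ ≈ 0.017. p(38) = 1015 and p(39) = -361 have opposite signs, so a root lies in (38, 39); Newton's method refines it to λ ≈ 38.7373. p(74) = -641 and p(75) = 2051 have opposite signs, so a root lies in (74, 75); Newton's method refines it to λ ≈ 74.2457. Check (Vieta): the three roots sum to 113, matching tr M = 113.
So the eigenvalues of A^T A are ≈ 0.017, 38.7373, 74.2457 (all ≥ 0, as they must be for A^T A). The largest is λ_max ≈ 74.2457, hence ||A||_2 = sqrt(λ_max) ≈ 8.6166.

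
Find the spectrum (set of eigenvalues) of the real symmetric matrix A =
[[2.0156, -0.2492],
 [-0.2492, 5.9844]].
sigma(A) ≈ {2, 6}

A is real symmetric, so its spectrum consists of real eigenvalues. Expanding the characteristic polynomial of the displayed matrix gives
  det(λ I - A) = p(λ) = λ^2 + (-8)λ + (12).
Solving p(λ) = 0 yields eigenvalues ≈ 2, 6. (A is shown rounded to 4 decimals, so these recover the underlying integer eigenvalues to within that precision.)
Verification: the trace of A = 8 equals the sum of eigenvalues 8, and det(A) ≈ 12.0001 matches the eigenvalue product 12.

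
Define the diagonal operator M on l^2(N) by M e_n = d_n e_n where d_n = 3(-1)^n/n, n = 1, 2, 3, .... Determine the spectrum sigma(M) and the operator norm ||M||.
sigma(M) = {3(-1)^n/n : n ≥ 1} ∪ {0}; ||M|| = 3

A bounded diagonal operator on l^2 with diagonal entries d_n has spectrum equal to the closure of {d_n : n ≥ 1}: every d_n is an eigenvalue (with eigenvector e_n), so {d_n} ⊂ sigma(M); the spectrum is closed, so its closure is too; and for lambda not in the closure, (M - lambda I) has bounded inverse (the diagonal entries 1/(d_n - lambda) are bounded). For our sequence d_n = 3(-1)^n/n, n = 1, 2, 3, ...:
  - {d_n} = {3(-1)^n/n : n ≥ 1}; the only limit point is 0
  - closure = {3(-1)^n/n : n ≥ 1} ∪ {0}
For the norm: a diagonal operator has ||M|| = sup_n |d_n|. Here |d_n| = 3/n is decreasing, so sup_n |d_n| = |d_1| = 3. So ||M|| = 3.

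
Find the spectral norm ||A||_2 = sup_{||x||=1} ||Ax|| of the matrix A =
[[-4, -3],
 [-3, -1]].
||A||_2 = sqrt((35 + sqrt(1125))/2) ≈ 5.8541 (= sqrt(largest eigenvalue of A^T A))

||A||_2 = sigma_max(A) = sqrt(lambda_max(A^T A)). Form the symmetric matrix M = A^T A =
[[25, 15],
 [15, 10]].
Its characteristic polynomial (trace, determinant of M give the coefficients) is
  p(λ) = det(λ I - M) = λ^2 - 35λ + 25.
For λ^2 - 35λ + 25 the discriminant is 1125. It is nonnegative but not a perfect square, so the roots are real and irrational: λ = (35 ± sqrt(1125))/2 ≈ 34.2705, 0.7295.
So the eigenvalues of A^T A are ≈ 0.7295, 34.2705 (all ≥ 0, as they must be for A^T A). The largest is λ_max = (35 + sqrt(1125))/2 ≈ 34.2705, hence ||A||_2 = sqrt(λ_max) = sqrt((35 + sqrt(1125))/2) ≈ 5.8541.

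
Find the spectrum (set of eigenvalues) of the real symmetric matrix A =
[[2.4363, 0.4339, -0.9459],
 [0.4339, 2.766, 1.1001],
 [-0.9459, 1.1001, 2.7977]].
sigma(A) ≈ {1, 3, 4}

A is real symmetric, so its spectrum consists of real eigenvalues. Expanding the characteristic polynomial of the displayed matrix gives
  det(λ I - A) = p(λ) = λ^3 + (-8)λ^2 + (19)λ + (-12).
Solving p(λ) = 0 yields eigenvalues ≈ 1, 3, 4. (A is shown rounded to 4 decimals, so these recover the underlying integer eigenvalues to within that precision.)
Verification: the trace of A = 8 equals the sum of eigenvalues 8, and det(A) ≈ 12.0001 matches the eigenvalue product 12.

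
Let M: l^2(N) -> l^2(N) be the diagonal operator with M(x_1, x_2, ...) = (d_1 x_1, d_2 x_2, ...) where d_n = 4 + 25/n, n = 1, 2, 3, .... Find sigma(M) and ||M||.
sigma(M) = {4 + 25/n : n ≥ 1} ∪ {4}; ||M|| = 29

A bounded diagonal operator on l^2 with diagonal entries d_n has spectrum equal to the closure of {d_n : n ≥ 1}: every d_n is an eigenvalue (with eigenvector e_n), so {d_n} ⊂ sigma(M); the spectrum is closed, so its closure is too; and for lambda not in the closure, (M - lambda I) has bounded inverse (the diagonal entries 1/(d_n - lambda) are bounded). For our sequence d_n = 4 + 25/n, n = 1, 2, 3, ...:
  - {d_n} = {4 + 25/n : n ≥ 1}; the only limit point is 4
  - closure = {4 + 25/n : n ≥ 1} ∪ {4}
For the norm: a diagonal operator has ||M|| = sup_n |d_n|. Here d_n = 4 + 25/n is positive and decreasing, so sup_n |d_n| = d_1 = 4 + 25 = 29. So ||M|| = 29.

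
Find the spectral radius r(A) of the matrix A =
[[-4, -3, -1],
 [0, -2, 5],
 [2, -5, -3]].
r(A) ≈ 5.7312

The eigenvalues of A are the roots of its characteristic polynomial. With M = A (coefficients from the trace, the sum of principal 2x2 minors, and det A):
  p(λ) = det(λ I - M) = λ^3 + 9λ^2 + 53λ + 158.
No integer candidate from the rational root theorem (±divisors of 158) is a root, so the roots are irrational. The cubic discriminant is Δ = -146147 < 0, so there is one real root and a complex-conjugate pair. p(-5) = -7 and p(-4) = 26 have opposite signs, so a root lies in (-5, -4); Newton's method refines it to λ ≈ -4.8103. Dividing out (λ - (-4.8103)) leaves approximately λ^2 + 4.1897λ + 32.8463. For λ^2 + 4.1897λ + 32.8463 the discriminant is -113.8314. It is negative, so the remaining roots are the complex-conjugate pair λ ≈ -2.0949 ± 5.3346i. Their product equals the constant term, so |λ|^2 ≈ 32.8463 and |λ| ≈ 5.7312.
Thus the eigenvalues (to 4 decimals) are -4.8103 (modulus 4.8103); -2.0949 ± 5.3346i (modulus 5.7312). The spectral radius is the largest modulus: r(A) ≈ 5.7312. (Cross-check: r(A) ≤ ||A||_2 ≈ 6.6815; equality holds whenever A is normal, though it can also hold for some non-normal A.)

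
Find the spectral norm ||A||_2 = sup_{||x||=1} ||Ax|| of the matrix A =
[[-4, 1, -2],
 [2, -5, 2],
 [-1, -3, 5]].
||A||_2 ≈ 8.0473 (= sqrt(largest eigenvalue of A^T A))

||A||_2 = sigma_max(A) = sqrt(lambda_max(A^T A)). Form the symmetric matrix M = A^T A =
[[21, -11, 7],
 [-11, 35, -27],
 [7, -27, 33]].
Its characteristic polynomial (trace, sum of principal 2x2 minors, determinant of M give the coefficients) is
  p(λ) = det(λ I - M) = λ^3 - 89λ^2 + 1684λ - 7396.
No integer candidate from the rational root theorem (±divisors of 7396) is a root, so the roots are irrational. The cubic discriminant is Δ = 980456560 > 0, so there are three distinct real roots. p(6) = -280 and p(7) = 374 have opposite signs, so a root lies in (6, 7); Newton's method refines it to λ ≈ 6.4025. p(17) = 424 and p(18) = -88 have opposite signs, so a root lies in (17, 18); Newton's method refines it to λ ≈ 17.8377. p(64) = -2020 and p(65) = 664 have opposite signs, so a root lies in (64, 65); Newton's method refines it to λ ≈ 64.7597. Check (Vieta): the three roots sum to 89, matching tr M = 89.
So the eigenvalues of A^T A are ≈ 6.4025, 17.8377, 64.7597 (all ≥ 0, as they must be for A^T A). The largest is λ_max ≈ 64.7597, hence ||A||_2 = sqrt(λ_max) ≈ 8.0473.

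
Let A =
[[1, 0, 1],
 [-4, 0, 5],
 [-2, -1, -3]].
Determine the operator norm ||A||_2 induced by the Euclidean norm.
||A||_2 ≈ 6.5439 (= sqrt(largest eigenvalue of A^T A))

||A||_2 = sigma_max(A) = sqrt(lambda_max(A^T A)). Form the symmetric matrix M = A^T A =
[[21, 2, -13],
 [2, 1, 3],
 [-13, 3, 35]].
Its characteristic polynomial (trace, sum of principal 2x2 minors, determinant of M give the coefficients) is
  p(λ) = det(λ I - M) = λ^3 - 57λ^2 + 609λ - 81.
No integer candidate from the rational root theorem (±divisors of 81) is a root, so the roots are irrational. The cubic discriminant is Δ = 291958128 > 0, so there are three distinct real roots. p(0) = -81 and p(1) = 472 have opposite signs, so a root lies in (0, 1); Newton's method refines it to λ ≈ 0.1347. p(14) = 17 and p(15) = -396 have opposite signs, so a root lies in (14, 15); Newton's method refines it to λ ≈ 14.0425. p(42) = -963 and p(43) = 220 have opposite signs, so a root lies in (42, 43); Newton's method refines it to λ ≈ 42.8228. Check (Vieta): the three roots sum to 57, matching tr M = 57.
So the eigenvalues of A^T A are ≈ 0.1347, 14.0425, 42.8228 (all ≥ 0, as they must be for A^T A). The largest is λ_max ≈ 42.8228, hence ||A||_2 = sqrt(λ_max) ≈ 6.5439.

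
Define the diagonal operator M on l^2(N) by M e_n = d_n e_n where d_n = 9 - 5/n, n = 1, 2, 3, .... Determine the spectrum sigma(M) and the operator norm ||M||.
sigma(M) = {9 - 5/n : n ≥ 1} ∪ {9}; ||M|| = 9

A bounded diagonal operator on l^2 with diagonal entries d_n has spectrum equal to the closure of {d_n : n ≥ 1}: every d_n is an eigenvalue (with eigenvector e_n), so {d_n} ⊂ sigma(M); the spectrum is closed, so its closure is too; and for lambda not in the closure, (M - lambda I) has bounded inverse (the diagonal entries 1/(d_n - lambda) are bounded). For our sequence d_n = 9 - 5/n, n = 1, 2, 3, ...:
  - {d_n} = {9 - 5/n : n ≥ 1}; the only limit point is 9
  - closure = {9 - 5/n : n ≥ 1} ∪ {9}
For the norm: a diagonal operator has ||M|| = sup_n |d_n|. Here d_n = 9 - 5/n increases monotonically from d_1 = 4 toward 9, with all terms in [4, 9); so sup_n |d_n| = 9 (the supremum is the limit, not attained). So ||M|| = 9.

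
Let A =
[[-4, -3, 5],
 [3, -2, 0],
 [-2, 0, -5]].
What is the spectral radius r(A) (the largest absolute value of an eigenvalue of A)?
r(A) ≈ 5.6033

The eigenvalues of A are the roots of its characteristic polynomial. With M = A (coefficients from the trace, the sum of principal 2x2 minors, and det A):
  p(λ) = det(λ I - M) = λ^3 + 11λ^2 + 57λ + 105.
No integer candidate from the rational root theorem (±divisors of 105) is a root, so the roots are irrational. The cubic discriminant is Δ = -19308 < 0, so there is one real root and a complex-conjugate pair. p(-4) = -11 and p(-3) = 6 have opposite signs, so a root lies in (-4, -3); Newton's method refines it to λ ≈ -3.3442. Dividing out (λ - (-3.3442)) leaves approximately λ^2 + 7.6558λ + 31.3973. For λ^2 + 7.6558λ + 31.3973 the discriminant is -66.9786. It is negative, so the remaining roots are the complex-conjugate pair λ ≈ -3.8279 ± 4.092i. Their product equals the constant term, so |λ|^2 ≈ 31.3973 and |λ| ≈ 5.6033.
Thus the eigenvalues (to 4 decimals) are -3.3442 (modulus 3.3442); -3.8279 ± 4.092i (modulus 5.6033). The spectral radius is the largest modulus: r(A) ≈ 5.6033. (Cross-check: r(A) ≤ ||A||_2 ≈ 7.7202; equality holds whenever A is normal, though it can also hold for some non-normal A.)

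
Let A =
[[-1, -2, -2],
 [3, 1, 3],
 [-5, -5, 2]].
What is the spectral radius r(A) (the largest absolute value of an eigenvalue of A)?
r(A) ≈ 3.7352

The eigenvalues of A are the roots of its characteristic polynomial. With M = A (coefficients from the trace, the sum of principal 2x2 minors, and det A):
  p(λ) = det(λ I - M) = λ^3 - 2λ^2 + 10λ - 45.
No integer candidate from the rational root theorem (±divisors of 45) is a root, so the roots are irrational. The cubic discriminant is Δ = -43515 < 0, so there is one real root and a complex-conjugate pair. p(3) = -6 and p(4) = 27 have opposite signs, so a root lies in (3, 4); Newton's method refines it to λ ≈ 3.2253. Dividing out (λ - (3.2253)) leaves approximately λ^2 + 1.2253λ + 13.9521. For λ^2 + 1.2253λ + 13.9521 the discriminant is -54.3069. It is negative, so the remaining roots are the complex-conjugate pair λ ≈ -0.6127 ± 3.6847i. Their product equals the constant term, so |λ|^2 ≈ 13.9521 and |λ| ≈ 3.7352.
Thus the eigenvalues (to 4 decimals) are 3.2253 (modulus 3.2253); -0.6127 ± 3.6847i (modulus 3.7352). The spectral radius is the largest modulus: r(A) ≈ 3.7352. (Cross-check: r(A) ≤ ||A||_2 ≈ 7.9146; equality holds whenever A is normal, though it can also hold for some non-normal A.)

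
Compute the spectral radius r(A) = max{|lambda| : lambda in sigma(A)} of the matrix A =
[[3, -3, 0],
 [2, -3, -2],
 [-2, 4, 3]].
r(A) = sqrt(3) ≈ 1.7321

The eigenvalues of A are the roots of its characteristic polynomial. With M = A (coefficients from the trace, the sum of principal 2x2 minors, and det A):
  p(λ) = det(λ I - M) = λ^3 - 3λ^2 + 5λ - 3.
By the rational root theorem any rational root is an integer divisor of 3. Testing λ = 1: p(1) = 1 - 3 + 5 - 3 = 0, so λ = 1 is a root. Dividing out (λ - 1) leaves p(λ) = (λ - 1)(λ^2 - 2λ + 3). For λ^2 - 2λ + 3 the discriminant is -8. It is negative, so the roots are the complex-conjugate pair λ = 1 ± (sqrt(8)/2) i ≈ 1 ± 1.4142i. For a conjugate pair the product of the roots equals the constant term, so |λ|^2 = 3 and |λ| = sqrt(3) ≈ 1.7321.
Thus the eigenvalues (to 4 decimals) are 1 ± 1.4142i (modulus 1.7321); 1 (modulus 1). The spectral radius is the largest modulus: r(A) = sqrt(3) ≈ 1.7321. (Cross-check: r(A) ≤ ||A||_2 ≈ 7.6897; equality holds whenever A is normal, though it can also hold for some non-normal A.)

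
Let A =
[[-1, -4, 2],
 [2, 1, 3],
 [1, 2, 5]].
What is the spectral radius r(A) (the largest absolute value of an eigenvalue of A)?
r(A) ≈ 6.1034

The eigenvalues of A are the roots of its characteristic polynomial. With M = A (coefficients from the trace, the sum of principal 2x2 minors, and det A):
  p(λ) = det(λ I - M) = λ^3 - 5λ^2 - λ - 35.
No integer candidate from the rational root theorem (±divisors of 35) is a root, so the roots are irrational. The cubic discriminant is Δ = -53696 < 0, so there is one real root and a complex-conjugate pair. p(6) = -5 and p(7) = 56 have opposite signs, so a root lies in (6, 7); Newton's method refines it to λ ≈ 6.1034. Dividing out (λ - (6.1034)) leaves approximately λ^2 + 1.1034λ + 5.7345. For λ^2 + 1.1034λ + 5.7345 the discriminant is -21.7205. It is negative, so the remaining roots are the complex-conjugate pair λ ≈ -0.5517 ± 2.3303i. Their product equals the constant term, so |λ|^2 ≈ 5.7345 and |λ| ≈ 2.3947.
Thus the eigenvalues (to 4 decimals) are 6.1034 (modulus 6.1034); -0.5517 ± 2.3303i (modulus 2.3947). The spectral radius is the largest modulus: r(A) ≈ 6.1034. (Cross-check: r(A) ≤ ||A||_2 ≈ 6.5305; equality holds whenever A is normal, though it can also hold for some non-normal A.)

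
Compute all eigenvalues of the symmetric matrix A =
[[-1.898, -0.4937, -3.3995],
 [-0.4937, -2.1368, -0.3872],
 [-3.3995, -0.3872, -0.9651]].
sigma(A) ≈ {-5, -2, 2}

A is real symmetric, so its spectrum consists of real eigenvalues. Expanding the characteristic polynomial of the displayed matrix gives
  det(λ I - A) = p(λ) = λ^3 + (5)λ^2 + (-4)λ + (-20).
Solving p(λ) = 0 yields eigenvalues ≈ -5, -2, 2. (A is shown rounded to 4 decimals, so these recover the underlying integer eigenvalues to within that precision.)
Verification: the trace of A = -5 equals the sum of eigenvalues -5, and det(A) ≈ 20.0001 matches the eigenvalue product 20.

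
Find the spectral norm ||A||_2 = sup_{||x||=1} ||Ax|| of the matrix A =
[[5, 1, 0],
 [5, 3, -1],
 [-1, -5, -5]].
||A||_2 ≈ 8.5606 (= sqrt(largest eigenvalue of A^T A))

||A||_2 = sigma_max(A) = sqrt(lambda_max(A^T A)). Form the symmetric matrix M = A^T A =
[[51, 25, 0],
 [25, 35, 22],
 [0, 22, 26]].
Its characteristic polynomial (trace, sum of principal 2x2 minors, determinant of M give the coefficients) is
  p(λ) = det(λ I - M) = λ^3 - 112λ^2 + 2912λ - 5476.
No integer candidate from the rational root theorem (±divisors of 5476) is a root, so the roots are irrational. The cubic discriminant is Δ = 8162031952 > 0, so there are three distinct real roots. p(2) = -92 and p(3) = 2279 have opposite signs, so a root lies in (2, 3); Newton's method refines it to λ ≈ 2.0372. p(36) = 860 and p(37) = -407 have opposite signs, so a root lies in (36, 37); Newton's method refines it to λ ≈ 36.6792. p(73) = -731 and p(74) = 1924 have opposite signs, so a root lies in (73, 74); Newton's method refines it to λ ≈ 73.2836. Check (Vieta): the three roots sum to 112, matching tr M = 112.
So the eigenvalues of A^T A are ≈ 2.0372, 36.6792, 73.2836 (all ≥ 0, as they must be for A^T A). The largest is λ_max ≈ 73.2836, hence ||A||_2 = sqrt(λ_max) ≈ 8.5606.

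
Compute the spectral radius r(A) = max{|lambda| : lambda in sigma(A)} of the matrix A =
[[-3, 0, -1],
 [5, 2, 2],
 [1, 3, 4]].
r(A) ≈ 5.186

The eigenvalues of A are the roots of its characteristic polynomial. With M = A (coefficients from the trace, the sum of principal 2x2 minors, and det A):
  p(λ) = det(λ I - M) = λ^3 - 3λ^2 - 15λ + 19.
No integer candidate from the rational root theorem (±divisors of 19) is a root, so the roots are irrational. The cubic discriminant is Δ = 23220 > 0, so there are three distinct real roots. p(-4) = -33 and p(-3) = 10 have opposite signs, so a root lies in (-4, -3); Newton's method refines it to λ ≈ -3.2971. p(1) = 2 and p(2) = -15 have opposite signs, so a root lies in (1, 2); Newton's method refines it to λ ≈ 1.1112. p(5) = -6 and p(6) = 37 have opposite signs, so a root lies in (5, 6); Newton's method refines it to λ ≈ 5.186. Check (Vieta): the three roots sum to 3, matching tr M = 3.
Thus the eigenvalues (to 4 decimals) are -3.2971 (modulus 3.2971); 1.1112 (modulus 1.1112); 5.186 (modulus 5.186). The spectral radius is the largest modulus: r(A) ≈ 5.186. (Cross-check: r(A) ≤ ||A||_2 ≈ 7.4605; equality holds whenever A is normal, though it can also hold for some non-normal A.)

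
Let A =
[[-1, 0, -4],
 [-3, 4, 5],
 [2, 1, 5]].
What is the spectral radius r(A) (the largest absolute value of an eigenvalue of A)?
r(A) ≈ 6.537

The eigenvalues of A are the roots of its characteristic polynomial. With M = A (coefficients from the trace, the sum of principal 2x2 minors, and det A):
  p(λ) = det(λ I - M) = λ^3 - 8λ^2 + 14λ - 29.
No integer candidate from the rational root theorem (±divisors of 29) is a root, so the roots are irrational. The cubic discriminant is Δ = -22067 < 0, so there is one real root and a complex-conjugate pair. p(6) = -17 and p(7) = 20 have opposite signs, so a root lies in (6, 7); Newton's method refines it to λ ≈ 6.537. Dividing out (λ - (6.537)) leaves approximately λ^2 - 1.463λ + 4.4363. For λ^2 - 1.463λ + 4.4363 the discriminant is -15.6048. It is negative, so the remaining roots are the complex-conjugate pair λ ≈ 0.7315 ± 1.9751i. Their product equals the constant term, so |λ|^2 ≈ 4.4363 and |λ| ≈ 2.1063.
Thus the eigenvalues (to 4 decimals) are 6.537 (modulus 6.537); 0.7315 ± 1.9751i (modulus 2.1063). The spectral radius is the largest modulus: r(A) ≈ 6.537. (Cross-check: r(A) ≤ ||A||_2 ≈ 8.7679; equality holds whenever A is normal, though it can also hold for some non-normal A.)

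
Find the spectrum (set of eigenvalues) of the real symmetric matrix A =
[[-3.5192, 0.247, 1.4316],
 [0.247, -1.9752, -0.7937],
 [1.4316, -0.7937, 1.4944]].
sigma(A) ≈ {-4, -2, 2}

A is real symmetric, so its spectrum consists of real eigenvalues. Expanding the characteristic polynomial of the displayed matrix gives
  det(λ I - A) = p(λ) = λ^3 + (4)λ^2 + (-4)λ + (-16).
Solving p(λ) = 0 yields eigenvalues ≈ -4, -2, 2. (A is shown rounded to 4 decimals, so these recover the underlying integer eigenvalues to within that precision.)
Verification: the trace of A = -4 equals the sum of eigenvalues -4, and det(A) ≈ 16.0004 matches the eigenvalue product 16.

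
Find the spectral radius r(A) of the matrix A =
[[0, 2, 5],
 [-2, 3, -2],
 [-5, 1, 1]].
r(A) ≈ 5.5491

The eigenvalues of A are the roots of its characteristic polynomial. With M = A (coefficients from the trace, the sum of principal 2x2 minors, and det A):
  p(λ) = det(λ I - M) = λ^3 - 4λ^2 + 34λ - 89.
No integer candidate from the rational root theorem (±divisors of 89) is a root, so the roots are irrational. The cubic discriminant is Δ = -157499 < 0, so there is one real root and a complex-conjugate pair. p(2) = -29 and p(3) = 4 have opposite signs, so a root lies in (2, 3); Newton's method refines it to λ ≈ 2.8903. Dividing out (λ - (2.8903)) leaves approximately λ^2 - 1.1097λ + 30.7926. For λ^2 - 1.1097λ + 30.7926 the discriminant is -121.9391. It is negative, so the remaining roots are the complex-conjugate pair λ ≈ 0.5548 ± 5.5213i. Their product equals the constant term, so |λ|^2 ≈ 30.7926 and |λ| ≈ 5.5491.
Thus the eigenvalues (to 4 decimals) are 2.8903 (modulus 2.8903); 0.5548 ± 5.5213i (modulus 5.5491). The spectral radius is the largest modulus: r(A) ≈ 5.5491. (Cross-check: r(A) ≤ ||A||_2 ≈ 6.0452; equality holds whenever A is normal, though it can also hold for some non-normal A.)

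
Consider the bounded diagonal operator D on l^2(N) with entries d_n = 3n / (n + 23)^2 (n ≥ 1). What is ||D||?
||D|| = 3/92 (attained at n = 23)

For D diagonal, ||D|| = sup_n |d_n|. Treat f(x) = 3x / (x + 23)^2 for real x > 0. By the quotient rule, f'(x) = 3(23 - x)/(x + 23)^3, which is positive for x < 23 and negative for x > 23. So f has a unique maximum at x = 23, and since 23 is a positive integer, the supremum over n ≥ 1 is attained at n = 23: d_23 = 3·23/(23 + 23)^2 = 3·23/2116 = 3/92. Hence ||D|| = 3/92.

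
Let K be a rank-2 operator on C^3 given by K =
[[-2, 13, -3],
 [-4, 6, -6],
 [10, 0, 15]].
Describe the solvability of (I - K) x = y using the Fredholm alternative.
(I - K) is invertible (det(I - K) = 112 ≠ 0), so for every y in C^3 the equation (I - K) x = y has a unique solution.

K has rank 2 and factors as K = U V^T = u1 v1^T + u2 v2^T with u1 = (3, 2, -2), v1 = (-2, 3, -3), u2 = (2, 0, 3), v2 = (2, 2, 3) (multiplying out reproduces the displayed K). The nonzero eigenvalues of U V^T coincide with those of the 2 x 2 matrix G = V^T U = [[v1·u1, v1·u2], [v2·u1, v2·u2]] = [[6, -13], [4, 13]], and by the Sylvester determinant identity det(I_3 - U V^T) = det(I_2 - V^T U) = det([[-5, 13], [-4, -12]]) = (-5)(-12) - (13)(-4) = 112. (Direct check: I - K =
[[3, -13, 3],
 [4, -5, 6],
 [-10, 0, -14]]
has determinant 112.) The finite-dimensional Fredholm alternative says: either (I - K) is invertible, or ker(I - K) ≠ {0} and then range(I - K) = ker((I - K)^*)^⊥, with dim ker(I - K) = dim ker((I - K)^*). Since det(I - K) ≠ 0, 1 is not an eigenvalue of K and ker(I - K) = {0}, so we are in the first case: for every y there is a unique x = (I - K)^(-1) y. (Explicitly, by the Woodbury identity, (I - U V^T)^(-1) = I + U (I_2 - G)^(-1) V^T.)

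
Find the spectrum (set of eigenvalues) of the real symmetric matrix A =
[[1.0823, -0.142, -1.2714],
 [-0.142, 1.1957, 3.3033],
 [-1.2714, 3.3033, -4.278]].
sigma(A) ≈ {-6, 1, 3}

A is real symmetric, so its spectrum consists of real eigenvalues. Expanding the characteristic polynomial of the displayed matrix gives
  det(λ I - A) = p(λ) = λ^3 + (2)λ^2 + (-21)λ + (18).
Solving p(λ) = 0 yields eigenvalues ≈ -6, 1, 3. (A is shown rounded to 4 decimals, so these recover the underlying integer eigenvalues to within that precision.)
Verification: the trace of A = -2 equals the sum of eigenvalues -2, and det(A) ≈ -17.9998 matches the eigenvalue product -18.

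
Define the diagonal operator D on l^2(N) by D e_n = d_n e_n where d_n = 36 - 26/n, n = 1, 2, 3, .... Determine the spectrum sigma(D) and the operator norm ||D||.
sigma(D) = {36 - 26/n : n ≥ 1} ∪ {36}; ||D|| = 36

A bounded diagonal operator on l^2 with diagonal entries d_n has spectrum equal to the closure of {d_n : n ≥ 1}: every d_n is an eigenvalue (with eigenvector e_n), so {d_n} ⊂ sigma(D); the spectrum is closed, so its closure is too; and for lambda not in the closure, (D - lambda I) has bounded inverse (the diagonal entries 1/(d_n - lambda) are bounded). For our sequence d_n = 36 - 26/n, n = 1, 2, 3, ...:
  - {d_n} = {36 - 26/n : n ≥ 1}; the only limit point is 36
  - closure = {36 - 26/n : n ≥ 1} ∪ {36}
For the norm: a diagonal operator has ||D|| = sup_n |d_n|. Here d_n = 36 - 26/n increases monotonically from d_1 = 10 toward 36, with all terms in [10, 36); so sup_n |d_n| = 36 (the supremum is the limit, not attained). So ||D|| = 36.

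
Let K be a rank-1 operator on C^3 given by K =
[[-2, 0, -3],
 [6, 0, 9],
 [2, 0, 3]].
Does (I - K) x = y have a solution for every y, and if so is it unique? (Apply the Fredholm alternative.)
(I - K) is singular (det(I - K) = 0, i.e. 1 ∈ sigma(K)). (I - K) x = y is solvable iff y ⊥ ker((I - K)^*) = span{(-2, 0, -3)}, i.e. iff -2y_1 - 3y_3 = 0. When solvable, the solutions are x = y + c·(1, -3, -1), c arbitrary (ker(I - K) = span{(1, -3, -1)}, dimension 1).

K has rank 1, so it is an outer product K = u v^T: every row of K is a multiple of one row vector. Reading off the entries, u = (1, -3, -1) and v = (-2, 0, -3) (row i of K equals u_i·v^T). A rank-one matrix u v^T satisfies K u = u (v·u) and kills the (2)-dimensional subspace v^⊥, so its characteristic polynomial is lambda^2 (lambda - v·u) with v·u = tr K = 1. Hence the eigenvalues of I - K are 1 (multiplicity 2) and 1 - (1) = 0, so det(I - K) = 0. (Direct check: I - K =
[[3, 0, 3],
 [-6, 1, -9],
 [-2, 0, -2]]
has determinant 0.) So 1 is an eigenvalue of K and (I - K) is not invertible. The finite-dimensional Fredholm alternative says: either (I - K) is invertible, or ker(I - K) ≠ {0} and then range(I - K) = ker((I - K)^*)^⊥, with dim ker(I - K) = dim ker((I - K)^*). We are in the second case, so we need both kernels. Kernel of I - K: (I - K) u = u - u (v·u) = u - u = 0, so ker(I - K) = span{u} = span{(1, -3, -1)} (it is exactly 1-dimensional because rank(I - K) = 2). Kernel of the adjoint: K is real, so (I - K)^* = I - K^T = I - v u^T, and (I - v u^T) v = v - v (u·v) = 0; hence ker((I - K)^*) = span{v} = span{(-2, 0, -3)}. Therefore (I - K) x = y is solvable iff <y, v> = 0, i.e. iff -2y_1 - 3y_3 = 0. When this holds, K y = u (v·y) = 0, so (I - K) y = y and x = y is a particular solution; the full solution set is the line x = y + c·u = y + c·(1, -3, -1), c ∈ C.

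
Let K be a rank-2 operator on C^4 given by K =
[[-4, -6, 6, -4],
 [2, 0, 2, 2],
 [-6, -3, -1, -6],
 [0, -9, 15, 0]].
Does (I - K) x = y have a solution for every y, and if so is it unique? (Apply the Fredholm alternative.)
(I - K) is invertible (det(I - K) = 172 ≠ 0), so for every y in C^4 the equation (I - K) x = y has a unique solution.

K has rank 2 and factors as K = U V^T = u1 v1^T + u2 v2^T with u1 = (0, -1, 2, -3), v1 = (-2, 0, -2, -2), u2 = (-2, 0, -1, -3), v2 = (2, 3, -3, 2) (multiplying out reproduces the displayed K). The nonzero eigenvalues of U V^T coincide with those of the 2 x 2 matrix G = V^T U = [[v1·u1, v1·u2], [v2·u1, v2·u2]] = [[2, 12], [-15, -7]], and by the Sylvester determinant identity det(I_4 - U V^T) = det(I_2 - V^T U) = det([[-1, -12], [15, 8]]) = (-1)(8) - (-12)(15) = 172. (Direct check: I - K =
[[5, 6, -6, 4],
 [-2, 1, -2, -2],
 [6, 3, 2, 6],
 [0, 9, -15, 1]]
has determinant 172.) The finite-dimensional Fredholm alternative says: either (I - K) is invertible, or ker(I - K) ≠ {0} and then range(I - K) = ker((I - K)^*)^⊥, with dim ker(I - K) = dim ker((I - K)^*). Since det(I - K) ≠ 0, 1 is not an eigenvalue of K and ker(I - K) = {0}, so we are in the first case: for every y there is a unique x = (I - K)^(-1) y. (Explicitly, by the Woodbury identity, (I - U V^T)^(-1) = I + U (I_2 - G)^(-1) V^T.)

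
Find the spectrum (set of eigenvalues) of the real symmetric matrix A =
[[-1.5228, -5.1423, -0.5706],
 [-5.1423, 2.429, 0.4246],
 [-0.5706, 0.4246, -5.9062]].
sigma(A) ≈ {-6, -5, 6}

A is real symmetric, so its spectrum consists of real eigenvalues. Expanding the characteristic polynomial of the displayed matrix gives
  det(λ I - A) = p(λ) = λ^3 + (5)λ^2 + (-36)λ + (-180).
Solving p(λ) = 0 yields eigenvalues ≈ -6, -5, 6. (A is shown rounded to 4 decimals, so these recover the underlying integer eigenvalues to within that precision.)
Verification: the trace of A = -5 equals the sum of eigenvalues -5, and det(A) ≈ 180.0009 matches the eigenvalue product 180.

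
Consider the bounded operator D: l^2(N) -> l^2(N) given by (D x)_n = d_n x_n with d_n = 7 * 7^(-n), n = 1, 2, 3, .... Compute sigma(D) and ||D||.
sigma(D) = {7 * 7^(-n) : n ≥ 1} ∪ {0}; ||D|| = 1

A bounded diagonal operator on l^2 with diagonal entries d_n has spectrum equal to the closure of {d_n : n ≥ 1}: every d_n is an eigenvalue (with eigenvector e_n), so {d_n} ⊂ sigma(D); the spectrum is closed, so its closure is too; and for lambda not in the closure, (D - lambda I) has bounded inverse (the diagonal entries 1/(d_n - lambda) are bounded). For our sequence d_n = 7 * 7^(-n), n = 1, 2, 3, ...:
  - {d_n} = {7 * 7^(-n) : n ≥ 1}; the only limit point is 0
  - closure = {7 * 7^(-n) : n ≥ 1} ∪ {0}
For the norm: a diagonal operator has ||D|| = sup_n |d_n|. Here d_n = 7 * 7^(-n) is positive and decreasing, so sup_n |d_n| = d_1 = 7/7 = 1. So ||D|| = 1.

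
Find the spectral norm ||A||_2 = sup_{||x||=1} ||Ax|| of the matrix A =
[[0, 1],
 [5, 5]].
||A||_2 = sqrt((51 + sqrt(2501))/2) ≈ 7.1067 (= sqrt(largest eigenvalue of A^T A))

||A||_2 = sigma_max(A) = sqrt(lambda_max(A^T A)). Form the symmetric matrix M = A^T A =
[[25, 25],
 [25, 26]].
Its characteristic polynomial (trace, determinant of M give the coefficients) is
  p(λ) = det(λ I - M) = λ^2 - 51λ + 25.
For λ^2 - 51λ + 25 the discriminant is 2501. It is nonnegative but not a perfect square, so the roots are real and irrational: λ = (51 ± sqrt(2501))/2 ≈ 50.505, 0.495.
So the eigenvalues of A^T A are ≈ 0.495, 50.505 (all ≥ 0, as they must be for A^T A). The largest is λ_max = (51 + sqrt(2501))/2 ≈ 50.505, hence ||A||_2 = sqrt(λ_max) = sqrt((51 + sqrt(2501))/2) ≈ 7.1067.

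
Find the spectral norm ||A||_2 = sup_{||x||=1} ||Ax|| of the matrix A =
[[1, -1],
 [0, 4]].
||A||_2 = sqrt((18 + sqrt(260))/2) ≈ 4.1306 (= sqrt(largest eigenvalue of A^T A))

||A||_2 = sigma_max(A) = sqrt(lambda_max(A^T A)). Form the symmetric matrix M = A^T A =
[[1, -1],
 [-1, 17]].
Its characteristic polynomial (trace, determinant of M give the coefficients) is
  p(λ) = det(λ I - M) = λ^2 - 18λ + 16.
For λ^2 - 18λ + 16 the discriminant is 260. It is nonnegative but not a perfect square, so the roots are real and irrational: λ = (18 ± sqrt(260))/2 ≈ 17.0623, 0.9377.
So the eigenvalues of A^T A are ≈ 0.9377, 17.0623 (all ≥ 0, as they must be for A^T A). The largest is λ_max = (18 + sqrt(260))/2 ≈ 17.0623, hence ||A||_2 = sqrt(λ_max) = sqrt((18 + sqrt(260))/2) ≈ 4.1306.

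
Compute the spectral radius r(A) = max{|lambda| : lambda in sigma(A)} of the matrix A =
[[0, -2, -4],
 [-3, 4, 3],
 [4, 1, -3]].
r(A) ≈ 4.915

The eigenvalues of A are the roots of its characteristic polynomial. With M = A (coefficients from the trace, the sum of principal 2x2 minors, and det A):
  p(λ) = det(λ I - M) = λ^3 - λ^2 - 5λ - 70.
No integer candidate from the rational root theorem (±divisors of 70) is a root, so the roots are irrational. The cubic discriminant is Δ = -138355 < 0, so there is one real root and a complex-conjugate pair. p(4) = -42 and p(5) = 5 have opposite signs, so a root lies in (4, 5); Newton's method refines it to λ ≈ 4.915. Dividing out (λ - (4.915)) leaves approximately λ^2 + 3.915λ + 14.2421. For λ^2 + 3.915λ + 14.2421 the discriminant is -41.6414. It is negative, so the remaining roots are the complex-conjugate pair λ ≈ -1.9575 ± 3.2265i. Their product equals the constant term, so |λ|^2 ≈ 14.2421 and |λ| ≈ 3.7739.
Thus the eigenvalues (to 4 decimals) are 4.915 (modulus 4.915); -1.9575 ± 3.2265i (modulus 3.7739). The spectral radius is the largest modulus: r(A) ≈ 4.915. (Cross-check: r(A) ≤ ||A||_2 ≈ 7.725; equality holds whenever A is normal, though it can also hold for some non-normal A.)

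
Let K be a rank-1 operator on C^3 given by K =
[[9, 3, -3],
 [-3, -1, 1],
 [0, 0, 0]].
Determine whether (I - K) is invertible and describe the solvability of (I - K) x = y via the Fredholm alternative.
(I - K) is invertible (det(I - K) = -7 ≠ 0), so for every y in C^3 the equation (I - K) x = y has a unique solution.

K has rank 1, so it is an outer product K = u v^T: every row of K is a multiple of one row vector. Reading off the entries, u = (-3, 1, 0) and v = (-3, -1, 1) (row i of K equals u_i·v^T). A rank-one matrix u v^T satisfies K u = u (v·u) and kills the (2)-dimensional subspace v^⊥, so its characteristic polynomial is lambda^2 (lambda - v·u) with v·u = tr K = 8. Hence the eigenvalues of I - K are 1 (multiplicity 2) and 1 - (8) = -7, so det(I - K) = -7. (Direct check: I - K =
[[-8, -3, 3],
 [3, 2, -1],
 [0, 0, 1]]
has determinant -7.) The finite-dimensional Fredholm alternative says: either (I - K) is invertible, or ker(I - K) ≠ {0} and then range(I - K) = ker((I - K)^*)^⊥, with dim ker(I - K) = dim ker((I - K)^*). Since det(I - K) ≠ 0, 1 is not an eigenvalue of K and ker(I - K) = {0}, so we are in the first case: for every y there is a unique x = (I - K)^(-1) y. Explicitly, by the Sherman–Morrison formula, (I - u v^T)^(-1) = I + u v^T/(1 - v·u), i.e. (I - K)^(-1) = I + K/(-7).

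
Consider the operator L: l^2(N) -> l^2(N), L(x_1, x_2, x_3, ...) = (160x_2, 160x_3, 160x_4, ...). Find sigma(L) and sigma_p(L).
sigma(L) = closed disk {z in C : |z| ≤ 160}; sigma_p(L) = open disk {z in C : |z| < 160}

Note L = 160·V where V is the unit left shift (V x)_k = x_{k+1}; so sigma(L) = 160·sigma(V) and ||L|| = 160||V||. ||L x||^2 = 25600sum_{k≥2} |x_k|^2 ≤ 25600||x||^2, with equality on {x : x_1 = 0}, so ||L|| = 160. For any lambda with |lambda| < 160, set r = lambda/160 (|r| < 1); the vector x = (1, r, r^2, ...) is in l^2 and satisfies L x = 160(r, r^2, ...) = lambda x, so lambda is an eigenvalue. On the boundary |lambda| = 160 the geometric series diverges, so no l^2 eigenvector exists, but these lambda lie in the approximate point spectrum. Hence sigma(L) is the closed disk of radius 160 and sigma_p(L) is the open disk.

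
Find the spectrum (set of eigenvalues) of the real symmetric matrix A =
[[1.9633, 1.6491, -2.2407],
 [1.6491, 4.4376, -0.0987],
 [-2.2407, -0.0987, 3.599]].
sigma(A) ≈ {0, 4, 6}

A is real symmetric, so its spectrum consists of real eigenvalues. Expanding the characteristic polynomial of the displayed matrix gives
  det(λ I - A) = p(λ) = λ^3 + (-10)λ^2 + (24)λ + (0.0016).
Solving p(λ) = 0 yields eigenvalues ≈ 0, 4, 6. (A is shown rounded to 4 decimals, so these recover the underlying integer eigenvalues to within that precision.)
Verification: the trace of A = 10 equals the sum of eigenvalues 10, and det(A) ≈ -0.0016 matches the eigenvalue product 0.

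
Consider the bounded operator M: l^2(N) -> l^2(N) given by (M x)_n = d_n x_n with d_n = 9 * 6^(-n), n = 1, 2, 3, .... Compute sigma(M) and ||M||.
sigma(M) = {9 * 6^(-n) : n ≥ 1} ∪ {0}; ||M|| = 3/2

A bounded diagonal operator on l^2 with diagonal entries d_n has spectrum equal to the closure of {d_n : n ≥ 1}: every d_n is an eigenvalue (with eigenvector e_n), so {d_n} ⊂ sigma(M); the spectrum is closed, so its closure is too; and for lambda not in the closure, (M - lambda I) has bounded inverse (the diagonal entries 1/(d_n - lambda) are bounded). For our sequence d_n = 9 * 6^(-n), n = 1, 2, 3, ...:
  - {d_n} = {9 * 6^(-n) : n ≥ 1}; the only limit point is 0
  - closure = {9 * 6^(-n) : n ≥ 1} ∪ {0}
For the norm: a diagonal operator has ||M|| = sup_n |d_n|. Here d_n = 9 * 6^(-n) is positive and decreasing, so sup_n |d_n| = d_1 = 9/6 = 3/2. So ||M|| = 3/2.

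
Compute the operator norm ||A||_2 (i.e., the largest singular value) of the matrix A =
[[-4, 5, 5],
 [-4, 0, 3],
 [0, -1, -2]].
||A||_2 ≈ 9.2657 (= sqrt(largest eigenvalue of A^T A))

||A||_2 = sigma_max(A) = sqrt(lambda_max(A^T A)). Form the symmetric matrix M = A^T A =
[[32, -20, -32],
 [-20, 26, 27],
 [-32, 27, 38]].
Its characteristic polynomial (trace, sum of principal 2x2 minors, determinant of M give the coefficients) is
  p(λ) = det(λ I - M) = λ^3 - 96λ^2 + 883λ - 1024.
No integer candidate from the rational root theorem (±divisors of 1024) is a root, so the roots are irrational. The cubic discriminant is Δ = 2342005844 > 0, so there are three distinct real roots. p(1) = -236 and p(2) = 366 have opposite signs, so a root lies in (1, 2); Newton's method refines it to λ ≈ 1.3571. p(8) = 408 and p(9) = -124 have opposite signs, so a root lies in (8, 9); Newton's method refines it to λ ≈ 8.7889. p(85) = -5444 and p(86) = 954 have opposite signs, so a root lies in (85, 86); Newton's method refines it to λ ≈ 85.854. Check (Vieta): the three roots sum to 96, matching tr M = 96.
So the eigenvalues of A^T A are ≈ 1.3571, 8.7889, 85.854 (all ≥ 0, as they must be for A^T A). The largest is λ_max ≈ 85.854, hence ||A||_2 = sqrt(λ_max) ≈ 9.2657.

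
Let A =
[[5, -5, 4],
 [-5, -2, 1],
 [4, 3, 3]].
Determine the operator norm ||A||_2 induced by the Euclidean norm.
||A||_2 ≈ 9.0189 (= sqrt(largest eigenvalue of A^T A))

||A||_2 = sigma_max(A) = sqrt(lambda_max(A^T A)). Form the symmetric matrix M = A^T A =
[[66, -3, 27],
 [-3, 38, -13],
 [27, -13, 26]].
Its characteristic polynomial (trace, sum of principal 2x2 minors, determinant of M give the coefficients) is
  p(λ) = det(λ I - M) = λ^3 - 130λ^2 + 4305λ - 28224.
No integer candidate from the rational root theorem (±divisors of 28224) is a root, so the roots are irrational. The cubic discriminant is Δ = 8848986048 > 0, so there are three distinct real roots. p(8) = -1592 and p(9) = 720 have opposite signs, so a root lies in (8, 9); Newton's method refines it to λ ≈ 8.6787. p(39) = 1260 and p(40) = -24 have opposite signs, so a root lies in (39, 40); Newton's method refines it to λ ≈ 39.9815. p(81) = -1008 and p(82) = 2034 have opposite signs, so a root lies in (81, 82); Newton's method refines it to λ ≈ 81.3398. Check (Vieta): the three roots sum to 130, matching tr M = 130.
So the eigenvalues of A^T A are ≈ 8.6787, 39.9815, 81.3398 (all ≥ 0, as they must be for A^T A). The largest is λ_max ≈ 81.3398, hence ||A||_2 = sqrt(λ_max) ≈ 9.0189.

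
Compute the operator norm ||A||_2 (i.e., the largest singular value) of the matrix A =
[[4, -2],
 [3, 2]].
||A||_2 = sqrt((33 + sqrt(305))/2) ≈ 5.0232 (= sqrt(largest eigenvalue of A^T A))

||A||_2 = sigma_max(A) = sqrt(lambda_max(A^T A)). Form the symmetric matrix M = A^T A =
[[25, -2],
 [-2, 8]].
Its characteristic polynomial (trace, determinant of M give the coefficients) is
  p(λ) = det(λ I - M) = λ^2 - 33λ + 196.
For λ^2 - 33λ + 196 the discriminant is 305. It is nonnegative but not a perfect square, so the roots are real and irrational: λ = (33 ± sqrt(305))/2 ≈ 25.2321, 7.7679.
So the eigenvalues of A^T A are ≈ 7.7679, 25.2321 (all ≥ 0, as they must be for A^T A). The largest is λ_max = (33 + sqrt(305))/2 ≈ 25.2321, hence ||A||_2 = sqrt(λ_max) = sqrt((33 + sqrt(305))/2) ≈ 5.0232.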